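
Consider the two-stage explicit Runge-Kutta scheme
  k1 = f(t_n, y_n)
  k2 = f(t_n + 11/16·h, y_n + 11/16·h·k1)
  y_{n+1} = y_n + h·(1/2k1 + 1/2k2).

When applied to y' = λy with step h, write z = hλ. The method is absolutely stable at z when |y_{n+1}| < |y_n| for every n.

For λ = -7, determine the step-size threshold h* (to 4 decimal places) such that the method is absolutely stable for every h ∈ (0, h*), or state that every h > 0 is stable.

(-2.9091,0); λ=-7 ⇒ h* = (32/11)/7 = 0.4156.

With y'=λy (z=hλ):
  k1=λy_n ⇒ h·k1=z·y_n;  k2=λ(1+11/16z)y_n ⇒ h·k2=z(1+11/16z)y_n
  y_{n+1}/y_n = 1 + 1/2z + 1/2z(1+11/16z) = 1 + z + 11/32z²
  R(z) = 1 + z + 11/32z².

Solve |R(x)|<1 on ℝ⁻.
x=-1.53: |R|=0.2747
R=1: x+11/32x²=0 ⇒ x=−32/11=-2.9091; min R=1−1/(4·11/32)=0.2727>−1
Confirm numerically:
  x=-2.219: |R|=0.47361 <1
  x=-1.989: |R|=0.37092 <1
  x=-1.517: |R|=0.27407 <1
  x=-3.420: |R|=1.60064 >1
  x=-2.939: |R|=1.03022 >1
Interval (-2.9091, 0).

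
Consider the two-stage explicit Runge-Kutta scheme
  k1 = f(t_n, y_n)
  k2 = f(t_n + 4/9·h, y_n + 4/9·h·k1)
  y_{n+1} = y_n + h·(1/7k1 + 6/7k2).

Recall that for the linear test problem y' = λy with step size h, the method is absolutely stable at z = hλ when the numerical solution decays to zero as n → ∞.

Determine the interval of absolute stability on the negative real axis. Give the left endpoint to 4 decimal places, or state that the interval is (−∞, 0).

Set f=λy, z=hλ:
  k1=λy_n ⇒ h·k1=z·y_n;  k2=λ(1+4/9z)y_n ⇒ h·k2=z(1+4/9z)y_n
  y_{n+1}/y_n = 1 + 1/7z + 6/7z(1+4/9z) = 1 + z + 8/21z²
  R(z) = 1 + z + 8/21z².

Solve |R(x)|<1 on ℝ⁻.
x=-1.56: |R|=0.3671
R=1: x+8/21x²=0 ⇒ x=−21/8=-2.6250; min R=1−1/(4·8/21)=0.3438>−1
Confirm numerically:
  x=-1.932: |R|=0.48995 <1
  x=-1.194: |R|=0.34910 <1
  x=-1.068: |R|=0.36652 <1
  x=-2.963: |R|=1.38152 >1
  x=-2.958: |R|=1.37524 >1
  x=-2.807: |R|=1.19462 >1
So |R|<1 on (-2.6250, 0).

z∈(-2.6250,0).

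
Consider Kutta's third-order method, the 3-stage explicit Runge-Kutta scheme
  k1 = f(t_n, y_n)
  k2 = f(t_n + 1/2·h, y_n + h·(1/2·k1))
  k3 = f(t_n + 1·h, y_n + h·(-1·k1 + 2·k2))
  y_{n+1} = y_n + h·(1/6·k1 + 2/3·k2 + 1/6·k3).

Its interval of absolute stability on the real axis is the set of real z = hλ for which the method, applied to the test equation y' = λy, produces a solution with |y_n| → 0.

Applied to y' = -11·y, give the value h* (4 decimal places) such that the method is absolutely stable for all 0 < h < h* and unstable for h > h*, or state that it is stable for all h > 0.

(-2.5127,0); λ=-11 ⇒ h* = 0.2284.

Test eqn y'=λy, z=hλ:
  order 3, 3-stage ⇒ R(z)=1+z+z^2/2+z^3/6
  (e.g. R(-0.31)=0.73308, |R|=0.73308)

Solve |R(x)|<1 on ℝ⁻.
x=-0.31: |R|=0.7331
|R(-2.34)|=0.7377 |R(-1.77)|=0.1278 |R(-0.57)|=0.5616
Bisect:
  x_lo=-3.1950 |R|=2.5267  x_hi=-0.0617 |R|=0.9401
  mid=-1.62835 |R|=0.02219 →hi
  mid=-2.41166 |R|=0.84135 →hi
  mid=-2.80332 |R|=1.54571 →lo
  mid=-2.60749 |R|=1.16271 →lo
  mid=-2.50957 |R|=0.99479 →hi
  mid=-2.55853 |R|=1.07688 →lo
  mid=-2.53405 |R|=1.03538 →lo
  mid=-2.52181 |R|=1.01497 →lo
  mid=-2.51569 |R|=1.00486 →lo
  ...
  [-2.51283,-2.51263] ⇒ x*=-2.5127
So |R|<1 on (-2.5127, 0).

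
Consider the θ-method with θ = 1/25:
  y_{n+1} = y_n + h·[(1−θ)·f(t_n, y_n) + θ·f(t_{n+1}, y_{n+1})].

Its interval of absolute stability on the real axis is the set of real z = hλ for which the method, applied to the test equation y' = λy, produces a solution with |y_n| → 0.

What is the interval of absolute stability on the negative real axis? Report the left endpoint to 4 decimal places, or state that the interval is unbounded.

z∈(-2.1739,0).

Set f=λy, z=hλ:
  y_{n+1} = y_n + z·[24/25·y_n + 1/25·y_{n+1}] ⇒ (1 − 1/25z)y_{n+1} = (1 + 24/25z)y_n
  ⇒ R(z) = (1 + 24/25z)/(1 − 1/25z).

Boundary: |R(x)|=1, x<0.
x=-1.05: |R|=0.0077
R=−1: 1+24/25x = −1+1/25x ⇒ -23/25x=2 ⇒ x=2/(-23/25)=-2.1739
Confirm numerically:
  x=-2.077: |R|=0.91768 <1
  x=-1.761: |R|=0.64512 <1
  x=-1.457: |R|=0.37676 <1
  x=-1.394: |R|=0.32038 <1
  x=-2.430: |R|=1.21473 >1
  x=-2.429: |R|=1.21390 >1
  x=-2.317: |R|=1.12047 >1
Stable set (-2.1739, 0).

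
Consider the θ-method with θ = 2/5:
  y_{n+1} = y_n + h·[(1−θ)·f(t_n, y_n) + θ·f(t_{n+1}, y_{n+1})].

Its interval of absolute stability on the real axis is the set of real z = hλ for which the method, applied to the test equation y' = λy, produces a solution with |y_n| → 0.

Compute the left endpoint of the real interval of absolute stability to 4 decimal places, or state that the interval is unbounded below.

left endpoint -10.0000.

With y'=λy (z=hλ):
  y_{n+1} = y_n + z·[3/5·y_n + 2/5·y_{n+1}] ⇒ (1 − 2/5z)y_{n+1} = (1 + 3/5z)y_n
  ⇒ R(z) = (1 + 3/5z)/(1 − 2/5z).

Boundary: |R(x)|=1, x<0.
x=-1.5: |R|=0.0625
R=−1: 1+3/5x = −1+2/5x ⇒ -1/5x=2 ⇒ x=2/(-1/5)=-10.0000
Confirm numerically:
  x=-8.215: |R|=0.91671 <1
  x=-7.941: |R|=0.90140 <1
  x=-7.826: |R|=0.89473 <1
  x=-5.029: |R|=0.66988 <1
  x=-10.514: |R|=1.01975 >1
  x=-10.420: |R|=1.01625 >1
So |R|<1 on (-10.0000, 0).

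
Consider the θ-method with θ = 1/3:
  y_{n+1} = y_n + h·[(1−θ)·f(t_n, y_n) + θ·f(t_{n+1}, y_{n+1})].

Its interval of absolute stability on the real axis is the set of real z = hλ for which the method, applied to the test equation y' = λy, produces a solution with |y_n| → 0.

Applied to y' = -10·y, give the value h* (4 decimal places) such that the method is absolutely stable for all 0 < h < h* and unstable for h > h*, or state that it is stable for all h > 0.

(-6.0000,0); λ=-10 ⇒ h* = (6)/10 = 0.6000.

Set f=λy, z=hλ:
  y_{n+1} = y_n + z·[2/3·y_n + 1/3·y_{n+1}] ⇒ (1 − 1/3z)y_{n+1} = (1 + 2/3z)y_n
  R(z) = (1 + 2/3z)/(1 − 1/3z).

Boundary: |R(x)|=1, x<0.
x=-1.09: |R|=0.2005
R=−1: 1+2/3x = −1+1/3x ⇒ -1/3x=2 ⇒ x=2/(-1/3)=-6.0000
Confirm numerically:
  x=-5.414: |R|=0.93035 <1
  x=-4.857: |R|=0.85452 <1
  x=-3.321: |R|=0.57617 <1
  x=-6.408: |R|=1.04337 >1
  x=-6.340: |R|=1.03640 >1
So |R|<1 on (-6.0000, 0).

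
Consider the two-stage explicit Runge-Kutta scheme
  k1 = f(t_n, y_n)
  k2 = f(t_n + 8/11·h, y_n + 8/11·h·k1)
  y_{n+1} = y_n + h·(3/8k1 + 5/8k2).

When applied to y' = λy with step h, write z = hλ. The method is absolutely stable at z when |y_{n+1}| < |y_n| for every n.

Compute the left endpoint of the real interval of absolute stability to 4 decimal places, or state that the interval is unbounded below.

With y'=λy (z=hλ):
  k1=λy_n ⇒ h·k1=z·y_n;  k2=λ(1+8/11z)y_n ⇒ h·k2=z(1+8/11z)y_n
  y_{n+1}/y_n = 1 + 3/8z + 5/8z(1+8/11z) = 1 + z + 5/11z²
  Hence R(z) = 1 + z + 5/11z².

Find x<0 with |R(x)|<1.
x=-1.56: |R|=0.5462
R=1: x+5/11x²=0 ⇒ x=−11/5=-2.2000; min R=1−1/(4·5/11)=0.4500>−1
Confirm numerically:
  x=-2.047: |R|=0.85764 <1
  x=-1.761: |R|=0.64860 <1
  x=-1.633: |R|=0.57913 <1
  x=-1.434: |R|=0.50071 <1
  x=-2.789: |R|=1.74669 >1
  x=-2.673: |R|=1.57470 >1
  x=-2.538: |R|=1.38993 >1
Interval (-2.2000, 0).

z* = -2.2000.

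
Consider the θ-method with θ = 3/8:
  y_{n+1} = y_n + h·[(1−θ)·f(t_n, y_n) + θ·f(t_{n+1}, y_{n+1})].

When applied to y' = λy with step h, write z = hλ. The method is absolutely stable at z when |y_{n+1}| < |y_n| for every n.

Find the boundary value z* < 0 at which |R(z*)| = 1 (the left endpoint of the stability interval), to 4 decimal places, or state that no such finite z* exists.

With y'=λy (z=hλ):
  y_{n+1} = y_n + z·[5/8·y_n + 3/8·y_{n+1}] ⇒ (1 − 3/8z)y_{n+1} = (1 + 5/8z)y_n
  Hence R(z) = (1 + 5/8z)/(1 − 3/8z).

Boundary: |R(x)|=1, x<0.
x=-0.57: |R|=0.5304
R=−1: 1+5/8x = −1+3/8x ⇒ -1/4x=2 ⇒ x=2/(-1/4)=-8.0000
Confirm numerically:
  x=-7.241: |R|=0.94893 <1
  x=-6.574: |R|=0.89712 <1
  x=-6.358: |R|=0.87870 <1
  x=-5.463: |R|=0.79196 <1
  x=-8.578: |R|=1.03427 >1
  x=-8.137: |R|=1.00845 >1
Stable set (-8.0000, 0).

z* = -8.0000.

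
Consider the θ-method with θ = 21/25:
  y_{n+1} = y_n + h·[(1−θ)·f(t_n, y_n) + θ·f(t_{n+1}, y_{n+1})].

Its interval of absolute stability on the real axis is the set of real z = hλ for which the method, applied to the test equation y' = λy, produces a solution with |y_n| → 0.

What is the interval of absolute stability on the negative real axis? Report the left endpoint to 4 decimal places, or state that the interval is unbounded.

Set f=λy, z=hλ:
  y_{n+1} = y_n + z·[4/25·y_n + 21/25·y_{n+1}] ⇒ (1 − 21/25z)y_{n+1} = (1 + 4/25z)y_n
  Hence R(z) = (1 + 4/25z)/(1 − 21/25z).

Boundary: |R(x)|=1, x<0.
x=-1.17: |R|=0.4099
x=-2: |R|=0.2537
x=-10: |R|=0.0638
x=-100: |R|=0.1765
θ=21/25≥1/2 ⇒ |1+4/25x|<|1−21/25x| ∀x<0 ⇒ stable on all of ℝ⁻.

interval (−∞, 0).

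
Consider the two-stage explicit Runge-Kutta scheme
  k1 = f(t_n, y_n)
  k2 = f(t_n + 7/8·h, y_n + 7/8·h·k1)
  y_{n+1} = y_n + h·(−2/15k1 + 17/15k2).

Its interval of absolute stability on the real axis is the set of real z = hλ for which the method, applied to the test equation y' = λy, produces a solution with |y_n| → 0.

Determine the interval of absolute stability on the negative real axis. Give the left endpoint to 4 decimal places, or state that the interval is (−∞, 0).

Test eqn y'=λy, z=hλ:
  k1=λy_n ⇒ h·k1=z·y_n;  k2=λ(1+7/8z)y_n ⇒ h·k2=z(1+7/8z)y_n
  y_{n+1}/y_n = 1 − 2/15z + 17/15z(1+7/8z) = 1 + z + 119/120z²
  R(z) = 1 + z + 119/120z².

Boundary: |R(x)|=1, x<0.
x=-1.47: |R|=1.6729
R=1: x+119/120x²=0 ⇒ x=−120/119=-1.0084; min R=1−1/(4·119/120)=0.7479>−1
Confirm numerically:
  x=-0.841: |R|=0.86039 <1
  x=-0.767: |R|=0.81639 <1
  x=-0.575: |R|=0.75287 <1
  x=-0.548: |R|=0.74980 <1
  x=-1.599: |R|=1.93649 >1
  x=-1.482: |R|=1.69602 >1
  x=-1.100: |R|=1.09992 >1
So |R|<1 on (-1.0084, 0).

(-1.0084, 0).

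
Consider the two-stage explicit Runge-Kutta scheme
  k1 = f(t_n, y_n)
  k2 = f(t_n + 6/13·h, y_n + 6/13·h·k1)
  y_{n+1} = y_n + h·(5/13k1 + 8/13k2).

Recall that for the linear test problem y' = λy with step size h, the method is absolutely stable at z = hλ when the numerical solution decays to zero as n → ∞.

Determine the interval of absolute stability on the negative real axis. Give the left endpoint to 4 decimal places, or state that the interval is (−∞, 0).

(-3.5208, 0).

Test eqn y'=λy, z=hλ:
  k1=λy_n ⇒ h·k1=z·y_n;  k2=λ(1+6/13z)y_n ⇒ h·k2=z(1+6/13z)y_n
  y_{n+1}/y_n = 1 + 5/13z + 8/13z(1+6/13z) = 1 + z + 48/169z²
  Hence R(z) = 1 + z + 48/169z².

Find x<0 with |R(x)|<1.
x=-1.02: |R|=0.2755
R=1: x+48/169x²=0 ⇒ x=−169/48=-3.5208; min R=1−1/(4·48/169)=0.1198>−1
Confirm numerically:
  x=-2.831: |R|=0.44533 <1
  x=-2.272: |R|=0.19413 <1
  x=-1.821: |R|=0.12083 <1
  x=-4.081: |R|=1.64929 >1
  x=-4.023: |R|=1.57379 >1
Stable set (-3.5208, 0).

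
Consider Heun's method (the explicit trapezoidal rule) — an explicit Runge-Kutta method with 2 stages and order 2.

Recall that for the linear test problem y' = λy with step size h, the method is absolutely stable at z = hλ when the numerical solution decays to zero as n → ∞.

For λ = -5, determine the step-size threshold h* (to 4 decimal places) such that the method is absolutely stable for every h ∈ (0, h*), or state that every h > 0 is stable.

With y'=λy (z=hλ):
  order 2, 2-stage ⇒ R(z)=1+z+z^2/2
  (e.g. R(-0.85)=0.51125, |R|=0.51125)

Find x<0 with |R(x)|<1.
x=-0.85: |R|=0.5112
|R(-2.22)|=1.2442 |R(-0.89)|=0.5061 |R(-0.83)|=0.5145
Bisect:
  x_lo=-2.4820 |R|=1.5982  x_hi=-0.2923 |R|=0.7504
  mid=-1.38717 |R|=0.57495 →hi
  mid=-1.93460 |R|=0.93674 →hi
  mid=-2.20831 |R|=1.23000 →lo
  mid=-2.07145 |R|=1.07401 →lo
  mid=-2.00302 |R|=1.00303 →lo
  mid=-1.96881 |R|=0.96930 →hi
  mid=-1.98592 |R|=0.98602 →hi
  mid=-1.99447 |R|=0.99449 →hi
  mid=-1.99875 |R|=0.99875 →hi
  ...
  [-2.00008,-1.99995] ⇒ x*=-2.0000
So |R|<1 on (-2.0000, 0).

(-2.0000,0); λ=-5 ⇒ h* = 0.4000.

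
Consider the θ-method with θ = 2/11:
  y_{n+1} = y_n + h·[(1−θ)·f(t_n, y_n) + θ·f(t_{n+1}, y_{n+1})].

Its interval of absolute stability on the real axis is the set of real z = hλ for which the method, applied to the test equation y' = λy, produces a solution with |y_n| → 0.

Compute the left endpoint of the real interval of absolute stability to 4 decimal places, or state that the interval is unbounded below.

left endpoint -3.1429.

Test eqn y'=λy, z=hλ:
  y_{n+1} = y_n + z·[9/11·y_n + 2/11·y_{n+1}] ⇒ (1 − 2/11z)y_{n+1} = (1 + 9/11z)y_n
  Hence R(z) = (1 + 9/11z)/(1 − 2/11z).

Need |R(x)|<1, x<0.
x=-1.6: |R|=0.2394
R=−1: 1+9/11x = −1+2/11x ⇒ -7/11x=2 ⇒ x=2/(-7/11)=-3.1429
Confirm numerically:
  x=-2.120: |R|=0.53018 <1
  x=-1.874: |R|=0.39775 <1
  x=-1.844: |R|=0.38099 <1
  x=-1.728: |R|=0.31489 <1
  x=-3.692: |R|=1.20909 >1
  x=-3.621: |R|=1.18348 >1
Stable set (-3.1429, 0).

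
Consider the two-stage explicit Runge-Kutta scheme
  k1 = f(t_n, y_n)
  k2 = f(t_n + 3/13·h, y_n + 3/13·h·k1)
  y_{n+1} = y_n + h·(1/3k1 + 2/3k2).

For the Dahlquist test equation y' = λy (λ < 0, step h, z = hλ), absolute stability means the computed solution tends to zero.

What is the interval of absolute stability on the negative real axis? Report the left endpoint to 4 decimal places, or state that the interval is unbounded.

z∈(-6.5000,0).

Set f=λy, z=hλ:
  k1=λy_n ⇒ h·k1=z·y_n;  k2=λ(1+3/13z)y_n ⇒ h·k2=z(1+3/13z)y_n
  y_{n+1}/y_n = 1 + 1/3z + 2/3z(1+3/13z) = 1 + z + 2/13z²
  ⇒ R(z) = 1 + z + 2/13z².

Need |R(x)|<1, x<0.
x=-1.75: |R|=0.2788
R=1: x+2/13x²=0 ⇒ x=−13/2=-6.5000; min R=1−1/(4·2/13)=-0.6250>−1
Confirm numerically:
  x=-5.122: |R|=0.08586 <1
  x=-3.211: |R|=0.62477 <1
  x=-2.982: |R|=0.61395 <1
  x=-7.085: |R|=1.63765 >1
  x=-6.962: |R|=1.49484 >1
  x=-6.902: |R|=1.42686 >1
Stable set (-6.5000, 0).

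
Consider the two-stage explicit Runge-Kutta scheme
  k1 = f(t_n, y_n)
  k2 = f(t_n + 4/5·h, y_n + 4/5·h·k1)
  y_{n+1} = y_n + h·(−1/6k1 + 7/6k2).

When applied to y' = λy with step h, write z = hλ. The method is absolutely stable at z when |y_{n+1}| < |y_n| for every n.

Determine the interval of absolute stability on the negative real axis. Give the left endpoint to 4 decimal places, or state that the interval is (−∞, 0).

Test eqn y'=λy, z=hλ:
  k1=λy_n ⇒ h·k1=z·y_n;  k2=λ(1+4/5z)y_n ⇒ h·k2=z(1+4/5z)y_n
  y_{n+1}/y_n = 1 − 1/6z + 7/6z(1+4/5z) = 1 + z + 14/15z²
  Hence R(z) = 1 + z + 14/15z².

Find x<0 with |R(x)|<1.
x=-0.37: |R|=0.7578
R=1: x+14/15x²=0 ⇒ x=−15/14=-1.0714; min R=1−1/(4·14/15)=0.7321>−1
Confirm numerically:
  x=-1.023: |R|=0.95376 <1
  x=-0.552: |R|=0.73239 <1
  x=-0.508: |R|=0.73286 <1
  x=-1.625: |R|=1.83958 >1
  x=-1.618: |R|=1.82540 >1
  x=-1.142: |R|=1.07522 >1
Interval (-1.0714, 0).

z∈(-1.0714,0).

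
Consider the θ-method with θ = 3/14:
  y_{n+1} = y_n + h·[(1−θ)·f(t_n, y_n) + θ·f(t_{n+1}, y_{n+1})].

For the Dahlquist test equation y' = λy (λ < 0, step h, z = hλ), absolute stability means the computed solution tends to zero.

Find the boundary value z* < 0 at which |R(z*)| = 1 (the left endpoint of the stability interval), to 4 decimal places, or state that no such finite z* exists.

On y'=λy, z=hλ:
  y_{n+1} = y_n + z·[11/14·y_n + 3/14·y_{n+1}] ⇒ (1 − 3/14z)y_{n+1} = (1 + 11/14z)y_n
  R(z) = (1 + 11/14z)/(1 − 3/14z).

Need |R(x)|<1, x<0.
x=-0.82: |R|=0.3026
R=−1: 1+11/14x = −1+3/14x ⇒ -4/7x=2 ⇒ x=2/(-4/7)=-3.5000
Confirm numerically:
  x=-3.279: |R|=0.92583 <1
  x=-2.868: |R|=0.77632 <1
  x=-2.190: |R|=0.49052 <1
  x=-1.660: |R|=0.22445 <1
  x=-4.074: |R|=1.17512 >1
  x=-3.902: |R|=1.12511 >1
  x=-3.619: |R|=1.03830 >1
Stable set (-3.5000, 0).

left endpoint -3.5000.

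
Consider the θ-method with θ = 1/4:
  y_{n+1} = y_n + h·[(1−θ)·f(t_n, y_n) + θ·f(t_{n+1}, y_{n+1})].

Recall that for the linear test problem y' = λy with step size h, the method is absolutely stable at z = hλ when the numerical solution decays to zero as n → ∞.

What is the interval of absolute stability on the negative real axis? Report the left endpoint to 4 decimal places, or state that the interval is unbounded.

Test eqn y'=λy, z=hλ:
  y_{n+1} = y_n + z·[3/4·y_n + 1/4·y_{n+1}] ⇒ (1 − 1/4z)y_{n+1} = (1 + 3/4z)y_n
  Hence R(z) = (1 + 3/4z)/(1 − 1/4z).

Solve |R(x)|<1 on ℝ⁻.
x=-1.13: |R|=0.1189
R=−1: 1+3/4x = −1+1/4x ⇒ -1/2x=2 ⇒ x=2/(-1/2)=-4.0000
Confirm numerically:
  x=-3.264: |R|=0.79736 <1
  x=-2.688: |R|=0.60766 <1
  x=-2.448: |R|=0.51861 <1
  x=-4.588: |R|=1.13694 >1
  x=-4.110: |R|=1.02713 >1
Interval (-4.0000, 0).

z∈(-4.0000,0).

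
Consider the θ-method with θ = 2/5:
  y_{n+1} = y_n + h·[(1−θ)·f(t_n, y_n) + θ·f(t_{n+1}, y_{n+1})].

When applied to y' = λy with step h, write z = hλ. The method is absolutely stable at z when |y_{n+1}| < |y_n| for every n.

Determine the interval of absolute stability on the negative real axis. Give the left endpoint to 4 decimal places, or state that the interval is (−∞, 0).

Set f=λy, z=hλ:
  y_{n+1} = y_n + z·[3/5·y_n + 2/5·y_{n+1}] ⇒ (1 − 2/5z)y_{n+1} = (1 + 3/5z)y_n
  R(z) = (1 + 3/5z)/(1 − 2/5z).

Need |R(x)|<1, x<0.
x=-1.28: |R|=0.1534
R=−1: 1+3/5x = −1+2/5x ⇒ -1/5x=2 ⇒ x=2/(-1/5)=-10.0000
Confirm numerically:
  x=-9.782: |R|=0.99113 <1
  x=-8.025: |R|=0.90618 <1
  x=-7.632: |R|=0.88314 <1
  x=-5.113: |R|=0.67904 <1
  x=-10.388: |R|=1.01505 >1
  x=-10.202: |R|=1.00795 >1
  x=-10.181: |R|=1.00714 >1
So |R|<1 on (-10.0000, 0).

(-10.0000, 0).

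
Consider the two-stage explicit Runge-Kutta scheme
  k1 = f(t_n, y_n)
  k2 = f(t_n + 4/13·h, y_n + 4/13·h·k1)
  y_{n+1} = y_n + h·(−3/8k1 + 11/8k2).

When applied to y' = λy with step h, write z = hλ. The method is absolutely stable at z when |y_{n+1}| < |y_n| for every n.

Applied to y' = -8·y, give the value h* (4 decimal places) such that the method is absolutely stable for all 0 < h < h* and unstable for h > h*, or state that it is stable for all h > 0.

Test eqn y'=λy, z=hλ:
  k1=λy_n ⇒ h·k1=z·y_n;  k2=λ(1+4/13z)y_n ⇒ h·k2=z(1+4/13z)y_n
  y_{n+1}/y_n = 1 − 3/8z + 11/8z(1+4/13z) = 1 + z + 11/26z²
  ⇒ R(z) = 1 + z + 11/26z².

Find x<0 with |R(x)|<1.
x=-1.53: |R|=0.4604
R=1: x+11/26x²=0 ⇒ x=−26/11=-2.3636; min R=1−1/(4·11/26)=0.4091>−1
Confirm numerically:
  x=-1.432: |R|=0.43557 <1
  x=-1.415: |R|=0.43210 <1
  x=-1.225: |R|=0.40988 <1
  x=-1.049: |R|=0.41655 <1
  x=-2.833: |R|=1.56257 >1
  x=-2.559: |R|=1.21151 >1
Interval (-2.3636, 0).

(-2.3636,0); λ=-8 ⇒ h* = (26/11)/8 = 0.2955.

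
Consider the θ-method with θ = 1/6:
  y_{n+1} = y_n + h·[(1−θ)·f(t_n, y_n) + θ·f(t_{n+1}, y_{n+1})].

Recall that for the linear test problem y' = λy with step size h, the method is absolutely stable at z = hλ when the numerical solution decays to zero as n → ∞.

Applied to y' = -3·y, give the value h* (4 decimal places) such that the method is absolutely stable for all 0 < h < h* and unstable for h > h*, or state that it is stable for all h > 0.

Set f=λy, z=hλ:
  y_{n+1} = y_n + z·[5/6·y_n + 1/6·y_{n+1}] ⇒ (1 − 1/6z)y_{n+1} = (1 + 5/6z)y_n
  so R(z) = (1 + 5/6z)/(1 − 1/6z).

Find x<0 with |R(x)|<1.
x=-0.91: |R|=0.2098
R=−1: 1+5/6x = −1+1/6x ⇒ -2/3x=2 ⇒ x=2/(-2/3)=-3.0000
Confirm numerically:
  x=-2.773: |R|=0.89650 <1
  x=-2.742: |R|=0.88195 <1
  x=-2.698: |R|=0.86112 <1
  x=-2.238: |R|=0.63001 <1
  x=-3.429: |R|=1.18199 >1
  x=-3.350: |R|=1.14973 >1
  x=-3.340: |R|=1.14561 >1
Interval (-3.0000, 0).

(-3.0000,0); λ=-3 ⇒ h* = (3)/3 = 1.0000.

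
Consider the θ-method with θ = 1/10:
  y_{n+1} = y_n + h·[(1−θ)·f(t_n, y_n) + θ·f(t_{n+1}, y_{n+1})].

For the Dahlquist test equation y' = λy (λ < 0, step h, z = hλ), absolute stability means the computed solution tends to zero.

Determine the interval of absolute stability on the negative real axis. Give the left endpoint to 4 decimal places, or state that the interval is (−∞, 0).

(-2.5000, 0).

On y'=λy, z=hλ:
  y_{n+1} = y_n + z·[9/10·y_n + 1/10·y_{n+1}] ⇒ (1 − 1/10z)y_{n+1} = (1 + 9/10z)y_n
  Hence R(z) = (1 + 9/10z)/(1 − 1/10z).

Need |R(x)|<1, x<0.
x=-0.52: |R|=0.5057
R=−1: 1+9/10x = −1+1/10x ⇒ -4/5x=2 ⇒ x=2/(-4/5)=-2.5000
Confirm numerically:
  x=-2.284: |R|=0.85933 <1
  x=-1.962: |R|=0.64019 <1
  x=-1.006: |R|=0.08595 <1
  x=-2.999: |R|=1.30710 >1
  x=-2.906: |R|=1.25167 >1
So |R|<1 on (-2.5000, 0).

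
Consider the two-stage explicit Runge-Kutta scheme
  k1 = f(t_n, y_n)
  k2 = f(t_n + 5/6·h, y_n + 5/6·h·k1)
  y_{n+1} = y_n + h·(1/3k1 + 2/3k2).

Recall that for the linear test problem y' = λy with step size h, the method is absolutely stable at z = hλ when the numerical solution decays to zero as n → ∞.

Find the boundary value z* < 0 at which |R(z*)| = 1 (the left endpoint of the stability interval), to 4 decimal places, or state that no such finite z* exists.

With y'=λy (z=hλ):
  k1=λy_n ⇒ h·k1=z·y_n;  k2=λ(1+5/6z)y_n ⇒ h·k2=z(1+5/6z)y_n
  y_{n+1}/y_n = 1 + 1/3z + 2/3z(1+5/6z) = 1 + z + 5/9z²
  R(z) = 1 + z + 5/9z².

Need |R(x)|<1, x<0.
x=-0.69: |R|=0.5745
R=1: x+5/9x²=0 ⇒ x=−9/5=-1.8000; min R=1−1/(4·5/9)=0.5500>−1
Confirm numerically:
  x=-1.668: |R|=0.87768 <1
  x=-1.647: |R|=0.86001 <1
  x=-1.510: |R|=0.75672 <1
  x=-0.880: |R|=0.55022 <1
  x=-2.297: |R|=1.63423 >1
  x=-2.126: |R|=1.38504 >1
  x=-2.113: |R|=1.36743 >1
Interval (-1.8000, 0).

left endpoint -1.8000.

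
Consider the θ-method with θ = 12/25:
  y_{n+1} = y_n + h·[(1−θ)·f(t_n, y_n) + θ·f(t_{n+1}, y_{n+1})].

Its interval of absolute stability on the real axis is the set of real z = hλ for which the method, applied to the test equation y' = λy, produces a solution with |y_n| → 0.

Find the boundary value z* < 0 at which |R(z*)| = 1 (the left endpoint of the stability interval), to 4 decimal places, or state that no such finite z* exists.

On y'=λy, z=hλ:
  y_{n+1} = y_n + z·[13/25·y_n + 12/25·y_{n+1}] ⇒ (1 − 12/25z)y_{n+1} = (1 + 13/25z)y_n
  so R(z) = (1 + 13/25z)/(1 − 12/25z).

Need |R(x)|<1, x<0.
x=-1.42: |R|=0.1556
R=−1: 1+13/25x = −1+12/25x ⇒ -1/25x=2 ⇒ x=2/(-1/25)=-50.0000
Confirm numerically:
  x=-39.927: |R|=0.98002 <1
  x=-36.384: |R|=0.97050 <1
  x=-24.813: |R|=0.92196 <1
  x=-50.396: |R|=1.00063 >1
  x=-50.117: |R|=1.00019 >1
So |R|<1 on (-50.0000, 0).

z* = -50.0000.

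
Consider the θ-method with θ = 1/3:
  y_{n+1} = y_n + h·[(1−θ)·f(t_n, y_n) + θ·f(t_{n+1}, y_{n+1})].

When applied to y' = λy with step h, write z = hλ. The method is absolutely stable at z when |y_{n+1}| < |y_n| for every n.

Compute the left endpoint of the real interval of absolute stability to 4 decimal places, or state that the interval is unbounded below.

With y'=λy (z=hλ):
  y_{n+1} = y_n + z·[2/3·y_n + 1/3·y_{n+1}] ⇒ (1 − 1/3z)y_{n+1} = (1 + 2/3z)y_n
  R(z) = (1 + 2/3z)/(1 − 1/3z).

Solve |R(x)|<1 on ℝ⁻.
x=-1.46: |R|=0.0179
R=−1: 1+2/3x = −1+1/3x ⇒ -1/3x=2 ⇒ x=2/(-1/3)=-6.0000
Confirm numerically:
  x=-5.837: |R|=0.98155 <1
  x=-5.452: |R|=0.93516 <1
  x=-4.315: |R|=0.76965 <1
  x=-6.593: |R|=1.06182 >1
  x=-6.368: |R|=1.03928 >1
  x=-6.254: |R|=1.02745 >1
So |R|<1 on (-6.0000, 0).

z* = -6.0000.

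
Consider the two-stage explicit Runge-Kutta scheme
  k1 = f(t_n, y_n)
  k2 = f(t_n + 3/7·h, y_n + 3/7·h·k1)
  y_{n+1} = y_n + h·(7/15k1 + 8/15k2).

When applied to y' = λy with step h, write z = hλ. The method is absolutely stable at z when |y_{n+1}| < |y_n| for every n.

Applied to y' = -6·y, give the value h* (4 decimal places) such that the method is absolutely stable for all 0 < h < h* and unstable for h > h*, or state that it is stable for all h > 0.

(-4.3750,0); λ=-6 ⇒ h* = (35/8)/6 = 0.7292.

On y'=λy, z=hλ:
  k1=λy_n ⇒ h·k1=z·y_n;  k2=λ(1+3/7z)y_n ⇒ h·k2=z(1+3/7z)y_n
  y_{n+1}/y_n = 1 + 7/15z + 8/15z(1+3/7z) = 1 + z + 8/35z²
  so R(z) = 1 + z + 8/35z².

Solve |R(x)|<1 on ℝ⁻.
x=-0.67: |R|=0.4326
R=1: x+8/35x²=0 ⇒ x=−35/8=-4.3750; min R=1−1/(4·8/35)=-0.0938>−1
Confirm numerically:
  x=-2.765: |R|=0.01752 <1
  x=-2.614: |R|=0.05217 <1
  x=-2.156: |R|=0.09352 <1
  x=-4.770: |R|=1.43066 >1
  x=-4.504: |R|=1.13280 >1
  x=-4.478: |R|=1.10542 >1
So |R|<1 on (-4.3750, 0).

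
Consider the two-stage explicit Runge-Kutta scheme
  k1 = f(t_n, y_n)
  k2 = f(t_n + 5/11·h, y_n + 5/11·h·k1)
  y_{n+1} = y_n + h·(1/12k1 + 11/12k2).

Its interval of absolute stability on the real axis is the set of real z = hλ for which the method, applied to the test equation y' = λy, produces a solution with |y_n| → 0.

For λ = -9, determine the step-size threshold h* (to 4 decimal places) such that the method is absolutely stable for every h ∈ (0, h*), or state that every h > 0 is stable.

(-2.4000,0); λ=-9 ⇒ h* = (12/5)/9 = 0.2667.

On y'=λy, z=hλ:
  k1=λy_n ⇒ h·k1=z·y_n;  k2=λ(1+5/11z)y_n ⇒ h·k2=z(1+5/11z)y_n
  y_{n+1}/y_n = 1 + 1/12z + 11/12z(1+5/11z) = 1 + z + 5/12z²
  R(z) = 1 + z + 5/12z².

Find x<0 with |R(x)|<1.
x=-0.65: |R|=0.5260
R=1: x+5/12x²=0 ⇒ x=−12/5=-2.4000; min R=1−1/(4·5/12)=0.4000>−1
Confirm numerically:
  x=-2.254: |R|=0.86288 <1
  x=-2.187: |R|=0.80590 <1
  x=-1.515: |R|=0.44134 <1
  x=-2.797: |R|=1.46267 >1
  x=-2.680: |R|=1.31267 >1
  x=-2.486: |R|=1.08908 >1
So |R|<1 on (-2.4000, 0).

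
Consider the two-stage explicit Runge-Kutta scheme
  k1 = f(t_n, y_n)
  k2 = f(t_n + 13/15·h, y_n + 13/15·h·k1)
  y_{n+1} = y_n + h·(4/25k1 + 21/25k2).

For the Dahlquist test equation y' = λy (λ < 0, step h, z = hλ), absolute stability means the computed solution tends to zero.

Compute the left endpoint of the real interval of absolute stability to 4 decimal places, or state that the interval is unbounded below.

left endpoint -1.3736.

With y'=λy (z=hλ):
  k1=λy_n ⇒ h·k1=z·y_n;  k2=λ(1+13/15z)y_n ⇒ h·k2=z(1+13/15z)y_n
  y_{n+1}/y_n = 1 + 4/25z + 21/25z(1+13/15z) = 1 + z + 91/125z²
  R(z) = 1 + z + 91/125z².

Find x<0 with |R(x)|<1.
x=-1.68: |R|=1.3747
R=1: x+91/125x²=0 ⇒ x=−125/91=-1.3736; min R=1−1/(4·91/125)=0.6566>−1
Confirm numerically:
  x=-1.277: |R|=0.91017 <1
  x=-0.837: |R|=0.67301 <1
  x=-0.826: |R|=0.67070 <1
  x=-0.623: |R|=0.65956 <1
  x=-1.893: |R|=1.71575 >1
  x=-1.742: |R|=1.46716 >1
  x=-1.520: |R|=1.16197 >1
Stable set (-1.3736, 0).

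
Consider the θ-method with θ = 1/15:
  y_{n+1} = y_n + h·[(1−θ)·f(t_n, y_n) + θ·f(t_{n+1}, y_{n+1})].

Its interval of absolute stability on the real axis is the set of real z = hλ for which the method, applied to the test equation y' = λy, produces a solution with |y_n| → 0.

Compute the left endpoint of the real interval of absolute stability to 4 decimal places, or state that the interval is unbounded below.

z* = -2.3077.

Set f=λy, z=hλ:
  y_{n+1} = y_n + z·[14/15·y_n + 1/15·y_{n+1}] ⇒ (1 − 1/15z)y_{n+1} = (1 + 14/15z)y_n
  R(z) = (1 + 14/15z)/(1 − 1/15z).

Solve |R(x)|<1 on ℝ⁻.
x=-0.5: |R|=0.5161
R=−1: 1+14/15x = −1+1/15x ⇒ -13/15x=2 ⇒ x=2/(-13/15)=-2.3077
Confirm numerically:
  x=-2.128: |R|=0.86362 <1
  x=-2.088: |R|=0.83287 <1
  x=-1.906: |R|=0.69112 <1
  x=-1.365: |R|=0.25115 <1
  x=-2.456: |R|=1.11045 >1
  x=-2.339: |R|=1.02347 >1
  x=-2.335: |R|=1.02048 >1
Stable set (-2.3077, 0).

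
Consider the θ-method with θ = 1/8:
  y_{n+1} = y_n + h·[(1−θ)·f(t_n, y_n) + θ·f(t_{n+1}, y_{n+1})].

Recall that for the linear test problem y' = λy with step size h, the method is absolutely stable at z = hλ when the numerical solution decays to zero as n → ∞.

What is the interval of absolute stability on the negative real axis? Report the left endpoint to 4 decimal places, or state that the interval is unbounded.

(-2.6667, 0).

Set f=λy, z=hλ:
  y_{n+1} = y_n + z·[7/8·y_n + 1/8·y_{n+1}] ⇒ (1 − 1/8z)y_{n+1} = (1 + 7/8z)y_n
  R(z) = (1 + 7/8z)/(1 − 1/8z).

Find x<0 with |R(x)|<1.
x=-1.65: |R|=0.3679
R=−1: 1+7/8x = −1+1/8x ⇒ -3/4x=2 ⇒ x=2/(-3/4)=-2.6667
Confirm numerically:
  x=-2.267: |R|=0.76644 <1
  x=-2.263: |R|=0.76401 <1
  x=-1.807: |R|=0.47405 <1
  x=-1.104: |R|=0.02988 <1
  x=-2.887: |R|=1.12143 >1
  x=-2.848: |R|=1.10029 >1
  x=-2.832: |R|=1.09158 >1
So |R|<1 on (-2.6667, 0).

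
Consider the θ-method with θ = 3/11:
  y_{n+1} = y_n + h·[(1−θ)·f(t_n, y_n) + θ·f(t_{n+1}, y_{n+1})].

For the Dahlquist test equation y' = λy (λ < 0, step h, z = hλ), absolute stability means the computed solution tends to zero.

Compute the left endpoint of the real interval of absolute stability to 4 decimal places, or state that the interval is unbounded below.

z* = -4.4000.

Test eqn y'=λy, z=hλ:
  y_{n+1} = y_n + z·[8/11·y_n + 3/11·y_{n+1}] ⇒ (1 − 3/11z)y_{n+1} = (1 + 8/11z)y_n
  R(z) = (1 + 8/11z)/(1 − 3/11z).

Need |R(x)|<1, x<0.
x=-1.76: |R|=0.1892
R=−1: 1+8/11x = −1+3/11x ⇒ -5/11x=2 ⇒ x=2/(-5/11)=-4.4000
Confirm numerically:
  x=-4.227: |R|=0.96347 <1
  x=-4.202: |R|=0.95806 <1
  x=-2.915: |R|=0.62396 <1
  x=-2.002: |R|=0.29495 <1
  x=-4.950: |R|=1.10638 >1
  x=-4.825: |R|=1.08342 >1
  x=-4.713: |R|=1.06225 >1
So |R|<1 on (-4.4000, 0).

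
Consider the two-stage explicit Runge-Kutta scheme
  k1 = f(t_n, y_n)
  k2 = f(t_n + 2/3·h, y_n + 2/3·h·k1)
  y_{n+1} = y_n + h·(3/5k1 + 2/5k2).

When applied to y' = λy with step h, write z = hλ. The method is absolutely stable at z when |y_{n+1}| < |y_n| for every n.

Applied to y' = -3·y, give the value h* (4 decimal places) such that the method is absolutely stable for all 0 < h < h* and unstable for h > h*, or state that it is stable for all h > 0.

On y'=λy, z=hλ:
  k1=λy_n ⇒ h·k1=z·y_n;  k2=λ(1+2/3z)y_n ⇒ h·k2=z(1+2/3z)y_n
  y_{n+1}/y_n = 1 + 3/5z + 2/5z(1+2/3z) = 1 + z + 4/15z²
  R(z) = 1 + z + 4/15z².

Find x<0 with |R(x)|<1.
x=-0.68: |R|=0.4433
R=1: x+4/15x²=0 ⇒ x=−15/4=-3.7500; min R=1−1/(4·4/15)=0.0625>−1
Confirm numerically:
  x=-2.836: |R|=0.30877 <1
  x=-2.697: |R|=0.24268 <1
  x=-1.989: |R|=0.06597 <1
  x=-1.533: |R|=0.09369 <1
  x=-4.209: |R|=1.51518 >1
  x=-4.141: |R|=1.43177 >1
Interval (-3.7500, 0).

(-3.7500,0); λ=-3 ⇒ h* = (15/4)/3 = 1.2500.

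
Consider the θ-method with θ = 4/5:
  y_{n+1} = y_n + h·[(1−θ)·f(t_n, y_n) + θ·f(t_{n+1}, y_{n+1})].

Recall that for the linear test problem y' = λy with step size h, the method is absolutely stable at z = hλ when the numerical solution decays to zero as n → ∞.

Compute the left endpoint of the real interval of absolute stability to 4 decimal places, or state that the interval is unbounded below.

(−∞, 0) — no finite endpoint.

With y'=λy (z=hλ):
  y_{n+1} = y_n + z·[1/5·y_n + 4/5·y_{n+1}] ⇒ (1 − 4/5z)y_{n+1} = (1 + 1/5z)y_n
  so R(z) = (1 + 1/5z)/(1 − 4/5z).

Solve |R(x)|<1 on ℝ⁻.
x=-1.38: |R|=0.3441
x=-2: |R|=0.2308
x=-10: |R|=0.1111
x=-100: |R|=0.2346
θ=4/5≥1/2 ⇒ |1+1/5x|<|1−4/5x| ∀x<0 ⇒ unbounded interval.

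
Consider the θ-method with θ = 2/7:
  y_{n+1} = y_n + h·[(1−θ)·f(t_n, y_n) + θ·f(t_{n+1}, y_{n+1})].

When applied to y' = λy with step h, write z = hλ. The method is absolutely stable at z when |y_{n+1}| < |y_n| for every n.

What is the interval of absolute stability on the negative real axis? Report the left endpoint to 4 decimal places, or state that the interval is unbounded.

With y'=λy (z=hλ):
  y_{n+1} = y_n + z·[5/7·y_n + 2/7·y_{n+1}] ⇒ (1 − 2/7z)y_{n+1} = (1 + 5/7z)y_n
  Hence R(z) = (1 + 5/7z)/(1 − 2/7z).

Find x<0 with |R(x)|<1.
x=-0.77: |R|=0.3689
R=−1: 1+5/7x = −1+2/7x ⇒ -3/7x=2 ⇒ x=2/(-3/7)=-4.6667
Confirm numerically:
  x=-4.265: |R|=0.92241 <1
  x=-4.207: |R|=0.91054 <1
  x=-3.392: |R|=0.72258 <1
  x=-1.944: |R|=0.24982 <1
  x=-4.966: |R|=1.05304 >1
  x=-4.875: |R|=1.03731 >1
Interval (-4.6667, 0).

z∈(-4.6667,0).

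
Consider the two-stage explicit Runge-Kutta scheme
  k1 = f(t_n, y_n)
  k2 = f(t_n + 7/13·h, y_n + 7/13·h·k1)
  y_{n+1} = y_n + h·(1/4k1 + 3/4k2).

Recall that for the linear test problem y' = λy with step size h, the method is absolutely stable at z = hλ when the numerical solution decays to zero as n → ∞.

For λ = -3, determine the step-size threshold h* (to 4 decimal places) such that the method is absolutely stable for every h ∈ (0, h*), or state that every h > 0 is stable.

(-2.4762,0); λ=-3 ⇒ h* = (52/21)/3 = 0.8254.

Set f=λy, z=hλ:
  k1=λy_n ⇒ h·k1=z·y_n;  k2=λ(1+7/13z)y_n ⇒ h·k2=z(1+7/13z)y_n
  y_{n+1}/y_n = 1 + 1/4z + 3/4z(1+7/13z) = 1 + z + 21/52z²
  Hence R(z) = 1 + z + 21/52z².

Find x<0 with |R(x)|<1.
x=-1.75: |R|=0.4868
R=1: x+21/52x²=0 ⇒ x=−52/21=-2.4762; min R=1−1/(4·21/52)=0.3810>−1
Confirm numerically:
  x=-2.372: |R|=0.90019 <1
  x=-2.047: |R|=0.64520 <1
  x=-1.574: |R|=0.42652 <1
  x=-2.943: |R|=1.55481 >1
  x=-2.928: |R|=1.53425 >1
  x=-2.532: |R|=1.05707 >1
Interval (-2.4762, 0).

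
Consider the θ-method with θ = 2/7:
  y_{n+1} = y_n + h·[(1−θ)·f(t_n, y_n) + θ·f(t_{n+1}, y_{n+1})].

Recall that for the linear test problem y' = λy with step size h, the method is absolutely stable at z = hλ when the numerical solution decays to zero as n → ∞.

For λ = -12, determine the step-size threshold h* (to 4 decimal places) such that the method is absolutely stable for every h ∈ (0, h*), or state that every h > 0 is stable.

On y'=λy, z=hλ:
  y_{n+1} = y_n + z·[5/7·y_n + 2/7·y_{n+1}] ⇒ (1 − 2/7z)y_{n+1} = (1 + 5/7z)y_n
  Hence R(z) = (1 + 5/7z)/(1 − 2/7z).

Find x<0 with |R(x)|<1.
x=-0.77: |R|=0.3689
R=−1: 1+5/7x = −1+2/7x ⇒ -3/7x=2 ⇒ x=2/(-3/7)=-4.6667
Confirm numerically:
  x=-4.364: |R|=0.94227 <1
  x=-3.190: |R|=0.66891 <1
  x=-2.943: |R|=0.59871 <1
  x=-2.227: |R|=0.36101 <1
  x=-5.248: |R|=1.09968 >1
  x=-4.897: |R|=1.04115 >1
  x=-4.730: |R|=1.01154 >1
Interval (-4.6667, 0).

(-4.6667,0); λ=-12 ⇒ h* = (14/3)/12 = 0.3889.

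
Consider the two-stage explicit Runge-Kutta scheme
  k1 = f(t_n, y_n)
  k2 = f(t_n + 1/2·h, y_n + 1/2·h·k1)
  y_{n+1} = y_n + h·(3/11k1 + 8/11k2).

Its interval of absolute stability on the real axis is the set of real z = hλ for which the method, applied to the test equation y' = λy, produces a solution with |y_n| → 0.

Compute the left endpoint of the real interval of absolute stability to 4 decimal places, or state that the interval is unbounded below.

Test eqn y'=λy, z=hλ:
  k1=λy_n ⇒ h·k1=z·y_n;  k2=λ(1+1/2z)y_n ⇒ h·k2=z(1+1/2z)y_n
  y_{n+1}/y_n = 1 + 3/11z + 8/11z(1+1/2z) = 1 + z + 4/11z²
  Hence R(z) = 1 + z + 4/11z².

Need |R(x)|<1, x<0.
x=-1.25: |R|=0.3182
R=1: x+4/11x²=0 ⇒ x=−11/4=-2.7500; min R=1−1/(4·4/11)=0.3125>−1
Confirm numerically:
  x=-2.633: |R|=0.88798 <1
  x=-1.796: |R|=0.37695 <1
  x=-1.674: |R|=0.34501 <1
  x=-1.384: |R|=0.31253 <1
  x=-2.951: |R|=1.21569 >1
  x=-2.840: |R|=1.09295 >1
Stable set (-2.7500, 0).

left endpoint -2.7500.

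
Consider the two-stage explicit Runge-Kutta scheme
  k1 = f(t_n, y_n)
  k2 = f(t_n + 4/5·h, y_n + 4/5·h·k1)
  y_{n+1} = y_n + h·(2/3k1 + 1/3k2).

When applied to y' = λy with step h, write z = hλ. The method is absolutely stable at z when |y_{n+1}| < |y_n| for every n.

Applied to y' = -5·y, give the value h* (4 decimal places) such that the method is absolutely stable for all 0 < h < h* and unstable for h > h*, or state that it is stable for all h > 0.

Test eqn y'=λy, z=hλ:
  k1=λy_n ⇒ h·k1=z·y_n;  k2=λ(1+4/5z)y_n ⇒ h·k2=z(1+4/5z)y_n
  y_{n+1}/y_n = 1 + 2/3z + 1/3z(1+4/5z) = 1 + z + 4/15z²
  Hence R(z) = 1 + z + 4/15z².

Need |R(x)|<1, x<0.
x=-1.58: |R|=0.0857
R=1: x+4/15x²=0 ⇒ x=−15/4=-3.7500; min R=1−1/(4·4/15)=0.0625>−1
Confirm numerically:
  x=-2.600: |R|=0.20267 <1
  x=-2.262: |R|=0.10244 <1
  x=-1.605: |R|=0.08194 <1
  x=-4.336: |R|=1.67757 >1
  x=-4.289: |R|=1.61647 >1
  x=-4.110: |R|=1.39456 >1
So |R|<1 on (-3.7500, 0).

(-3.7500,0); λ=-5 ⇒ h* = (15/4)/5 = 0.7500.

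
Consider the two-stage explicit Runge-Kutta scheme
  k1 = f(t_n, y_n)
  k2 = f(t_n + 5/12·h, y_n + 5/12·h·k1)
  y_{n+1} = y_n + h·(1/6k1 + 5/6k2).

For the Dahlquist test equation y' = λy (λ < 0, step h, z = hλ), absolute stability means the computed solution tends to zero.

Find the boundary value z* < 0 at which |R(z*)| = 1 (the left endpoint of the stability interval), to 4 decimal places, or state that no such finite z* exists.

With y'=λy (z=hλ):
  k1=λy_n ⇒ h·k1=z·y_n;  k2=λ(1+5/12z)y_n ⇒ h·k2=z(1+5/12z)y_n
  y_{n+1}/y_n = 1 + 1/6z + 5/6z(1+5/12z) = 1 + z + 25/72z²
  Hence R(z) = 1 + z + 25/72z².

Find x<0 with |R(x)|<1.
x=-0.33: |R|=0.7078
R=1: x+25/72x²=0 ⇒ x=−72/25=-2.8800; min R=1−1/(4·25/72)=0.2800>−1
Confirm numerically:
  x=-2.313: |R|=0.54463 <1
  x=-1.968: |R|=0.37680 <1
  x=-1.184: |R|=0.30276 <1
  x=-3.248: |R|=1.41502 >1
  x=-3.149: |R|=1.29413 >1
Stable set (-2.8800, 0).

z* = -2.8800.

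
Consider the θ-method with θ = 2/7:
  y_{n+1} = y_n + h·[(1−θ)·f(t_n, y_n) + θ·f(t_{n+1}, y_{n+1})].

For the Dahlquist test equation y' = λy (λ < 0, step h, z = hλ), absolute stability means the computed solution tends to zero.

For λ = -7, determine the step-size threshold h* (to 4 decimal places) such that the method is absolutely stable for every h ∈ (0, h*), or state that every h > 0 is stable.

With y'=λy (z=hλ):
  y_{n+1} = y_n + z·[5/7·y_n + 2/7·y_{n+1}] ⇒ (1 − 2/7z)y_{n+1} = (1 + 5/7z)y_n
  so R(z) = (1 + 5/7z)/(1 − 2/7z).

Boundary: |R(x)|=1, x<0.
x=-1.44: |R|=0.0202
R=−1: 1+5/7x = −1+2/7x ⇒ -3/7x=2 ⇒ x=2/(-3/7)=-4.6667
Confirm numerically:
  x=-3.910: |R|=0.84683 <1
  x=-3.227: |R|=0.67898 <1
  x=-2.267: |R|=0.37585 <1
  x=-2.018: |R|=0.27999 <1
  x=-5.201: |R|=1.09212 >1
  x=-5.187: |R|=1.08985 >1
  x=-5.184: |R|=1.08936 >1
Interval (-4.6667, 0).

(-4.6667,0); λ=-7 ⇒ h* = (14/3)/7 = 0.6667.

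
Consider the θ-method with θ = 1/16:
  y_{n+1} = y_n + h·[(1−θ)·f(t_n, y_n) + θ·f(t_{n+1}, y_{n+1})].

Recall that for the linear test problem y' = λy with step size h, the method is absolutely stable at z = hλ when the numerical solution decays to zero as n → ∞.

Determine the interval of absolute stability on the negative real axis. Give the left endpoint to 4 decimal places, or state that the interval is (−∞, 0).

(-2.2857, 0).

With y'=λy (z=hλ):
  y_{n+1} = y_n + z·[15/16·y_n + 1/16·y_{n+1}] ⇒ (1 − 1/16z)y_{n+1} = (1 + 15/16z)y_n
  R(z) = (1 + 15/16z)/(1 − 1/16z).

Solve |R(x)|<1 on ℝ⁻.
x=-0.56: |R|=0.4589
R=−1: 1+15/16x = −1+1/16x ⇒ -7/8x=2 ⇒ x=2/(-7/8)=-2.2857
Confirm numerically:
  x=-2.238: |R|=0.96337 <1
  x=-1.920: |R|=0.71429 <1
  x=-1.839: |R|=0.64942 <1
  x=-1.744: |R|=0.57259 <1
  x=-2.813: |R|=1.39239 >1
  x=-2.628: |R|=1.25725 >1
Stable set (-2.2857, 0).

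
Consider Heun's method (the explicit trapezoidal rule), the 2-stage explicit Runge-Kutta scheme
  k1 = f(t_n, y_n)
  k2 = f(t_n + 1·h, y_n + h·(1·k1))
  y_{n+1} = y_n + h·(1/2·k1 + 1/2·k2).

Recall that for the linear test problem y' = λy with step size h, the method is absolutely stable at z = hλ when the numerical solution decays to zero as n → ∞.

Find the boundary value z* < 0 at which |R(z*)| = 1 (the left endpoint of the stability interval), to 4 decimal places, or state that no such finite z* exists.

Test eqn y'=λy, z=hλ:
  order 2, 2-stage ⇒ R(z)=1+z+z^2/2
  (e.g. R(-1.29)=0.54205, |R|=0.54205)

Solve |R(x)|<1 on ℝ⁻.
x=-1.29: |R|=0.5421
|R(-2.26)|=1.2938 |R(-2.25)|=1.2812 |R(-2.23)|=1.2565
Bisect:
  x_lo=-2.4480 |R|=1.5483  x_hi=-0.2913 |R|=0.7511
  mid=-1.36963 |R|=0.56831 →hi
  mid=-1.90880 |R|=0.91296 →hi
  mid=-2.17839 |R|=1.19430 →lo
  mid=-2.04360 |R|=1.04455 →lo
  mid=-1.97620 |R|=0.97648 →hi
  mid=-2.00990 |R|=1.00995 →lo
  mid=-1.99305 |R|=0.99307 →hi
  mid=-2.00147 |R|=1.00147 →lo
  mid=-1.99726 |R|=0.99727 →hi
  mid=-1.99937 |R|=0.99937 →hi
  ...
  [-2.00003,-1.99989] ⇒ x*=-2.0000
Stable set (-2.0000, 0).

left endpoint -2.0000.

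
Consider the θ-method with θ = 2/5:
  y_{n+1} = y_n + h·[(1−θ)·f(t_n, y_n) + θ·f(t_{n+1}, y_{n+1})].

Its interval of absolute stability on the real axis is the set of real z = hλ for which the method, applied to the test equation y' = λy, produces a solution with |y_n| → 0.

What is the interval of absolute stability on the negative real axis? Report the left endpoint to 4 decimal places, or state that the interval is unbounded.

On y'=λy, z=hλ:
  y_{n+1} = y_n + z·[3/5·y_n + 2/5·y_{n+1}] ⇒ (1 − 2/5z)y_{n+1} = (1 + 3/5z)y_n
  ⇒ R(z) = (1 + 3/5z)/(1 − 2/5z).

Boundary: |R(x)|=1, x<0.
x=-0.92: |R|=0.3275
R=−1: 1+3/5x = −1+2/5x ⇒ -1/5x=2 ⇒ x=2/(-1/5)=-10.0000
Confirm numerically:
  x=-9.892: |R|=0.99564 <1
  x=-9.174: |R|=0.96462 <1
  x=-7.335: |R|=0.86451 <1
  x=-4.299: |R|=0.58075 <1
  x=-10.484: |R|=1.01864 >1
  x=-10.392: |R|=1.01520 >1
  x=-10.130: |R|=1.00515 >1
So |R|<1 on (-10.0000, 0).

(-10.0000, 0).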